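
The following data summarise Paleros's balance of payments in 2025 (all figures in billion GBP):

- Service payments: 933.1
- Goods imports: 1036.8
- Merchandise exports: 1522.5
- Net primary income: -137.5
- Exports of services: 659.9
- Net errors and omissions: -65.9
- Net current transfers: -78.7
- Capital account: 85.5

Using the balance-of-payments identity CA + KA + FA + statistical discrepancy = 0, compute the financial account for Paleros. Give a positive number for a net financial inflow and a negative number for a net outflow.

Goods balance = 1522.5 - 1036.8 = 485.7
Services balance = 659.9 - 933.1 = -273.2
Trade balance (goods + services) = 485.7 + (-273.2) = 212.5
Net primary income = -137.5
Net secondary income = -78.7
Current account = 212.5 + (-137.5) + (-78.7) = -3.7
Financial account = -(-3.7 + 85.5 + (-65.9)) = -15.9

-15.9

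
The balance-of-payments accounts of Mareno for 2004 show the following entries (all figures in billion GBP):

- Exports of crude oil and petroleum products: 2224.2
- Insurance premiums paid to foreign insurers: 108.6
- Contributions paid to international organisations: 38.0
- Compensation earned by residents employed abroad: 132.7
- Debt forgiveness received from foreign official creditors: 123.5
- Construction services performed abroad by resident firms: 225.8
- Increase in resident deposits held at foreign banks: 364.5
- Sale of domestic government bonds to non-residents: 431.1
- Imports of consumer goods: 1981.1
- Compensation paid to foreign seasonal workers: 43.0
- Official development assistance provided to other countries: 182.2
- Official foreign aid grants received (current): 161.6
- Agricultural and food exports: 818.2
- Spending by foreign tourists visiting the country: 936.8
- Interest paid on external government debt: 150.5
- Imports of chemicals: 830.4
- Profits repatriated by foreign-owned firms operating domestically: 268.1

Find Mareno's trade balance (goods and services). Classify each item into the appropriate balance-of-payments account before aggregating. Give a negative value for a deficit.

Goods: -1981.1 + 2224.2 + 818.2 - 830.4 = 230.9
Services: 225.8 - 108.6 + 936.8 = 1054.0
Trade balance = 230.9 + 1054.0 = 1284.9
(Excluded from the trade balance — secondary income: contributions paid to international organisations 38.0, official development assistance provided to other countries 182.2, official foreign aid grants received (current) 161.6; primary income: compensation earned by residents employed abroad 132.7, compensation paid to foreign seasonal workers 43.0, interest paid on external government debt 150.5, profits repatriated by foreign-owned firms operating domestically 268.1; capital account: debt forgiveness received from foreign official creditors 123.5; financial account: increase in resident deposits held at foreign banks 364.5, sale of domestic government bonds to non-residents 431.1.)

1284.9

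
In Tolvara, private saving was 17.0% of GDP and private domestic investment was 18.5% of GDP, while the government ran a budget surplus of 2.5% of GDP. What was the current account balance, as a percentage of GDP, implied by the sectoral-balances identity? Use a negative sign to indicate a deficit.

1.0

By the sectoral-balances identity, CA = (S_private - I) + (T - G).
Private balance = 17.0 - 18.5 = -1.5
Government balance (T - G) = 2.5
CA = -1.5 + 2.5 = 1.0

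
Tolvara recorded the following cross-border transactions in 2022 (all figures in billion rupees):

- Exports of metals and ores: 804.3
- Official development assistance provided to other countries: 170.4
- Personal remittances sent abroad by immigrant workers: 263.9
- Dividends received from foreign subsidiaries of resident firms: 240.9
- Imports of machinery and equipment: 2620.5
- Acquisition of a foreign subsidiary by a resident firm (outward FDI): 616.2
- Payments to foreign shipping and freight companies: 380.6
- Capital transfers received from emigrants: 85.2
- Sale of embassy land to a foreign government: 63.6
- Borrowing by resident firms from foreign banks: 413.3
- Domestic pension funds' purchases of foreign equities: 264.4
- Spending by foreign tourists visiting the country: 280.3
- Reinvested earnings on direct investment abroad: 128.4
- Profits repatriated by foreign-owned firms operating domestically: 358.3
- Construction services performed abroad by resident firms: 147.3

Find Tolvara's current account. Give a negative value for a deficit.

Goods: -2620.5 + 804.3 = -1816.2
Services: -380.6 + 280.3 + 147.3 = 47.0
Primary income: -358.3 + 128.4 + 240.9 = 11.0
Secondary income: -263.9 - 170.4 = -434.3
Current account = (-1816.2) + 47.0 + 11.0 + (-434.3) = -2192.5
(Excluded from the current account — financial account: acquisition of a foreign subsidiary by a resident firm (outward FDI) 616.2, borrowing by resident firms from foreign banks 413.3, domestic pension funds' purchases of foreign equities 264.4; capital account: capital transfers received from emigrants 85.2, sale of embassy land to a foreign government 63.6.)

-2192.5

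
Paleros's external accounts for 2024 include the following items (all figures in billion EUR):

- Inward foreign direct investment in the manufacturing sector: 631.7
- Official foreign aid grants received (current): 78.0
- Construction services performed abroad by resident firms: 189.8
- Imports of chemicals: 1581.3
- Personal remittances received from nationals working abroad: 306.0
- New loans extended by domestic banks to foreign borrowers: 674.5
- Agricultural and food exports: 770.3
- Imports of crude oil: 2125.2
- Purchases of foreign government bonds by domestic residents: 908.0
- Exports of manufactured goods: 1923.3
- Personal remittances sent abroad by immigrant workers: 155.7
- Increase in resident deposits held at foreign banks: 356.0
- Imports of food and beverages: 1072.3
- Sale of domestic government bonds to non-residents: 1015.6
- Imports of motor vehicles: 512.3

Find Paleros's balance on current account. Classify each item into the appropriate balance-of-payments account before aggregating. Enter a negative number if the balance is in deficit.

Goods: 1923.3 + 770.3 - 1581.3 - 1072.3 - 2125.2 - 512.3 = -2597.5
Services: 189.8
Secondary income: 78.0 - 155.7 + 306.0 = 228.3
Current account = (-2597.5) + 189.8 + 228.3 = -2179.4
(Excluded from the current account — financial account: inward foreign direct investment in the manufacturing sector 631.7, new loans extended by domestic banks to foreign borrowers 674.5, purchases of foreign government bonds by domestic residents 908.0, increase in resident deposits held at foreign banks 356.0, sale of domestic government bonds to non-residents 1015.6.)

-2179.4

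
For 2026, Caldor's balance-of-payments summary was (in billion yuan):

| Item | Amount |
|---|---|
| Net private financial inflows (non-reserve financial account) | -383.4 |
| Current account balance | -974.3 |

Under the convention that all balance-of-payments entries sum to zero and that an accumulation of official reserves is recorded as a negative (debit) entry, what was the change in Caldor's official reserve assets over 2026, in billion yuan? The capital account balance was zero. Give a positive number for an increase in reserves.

Official reserve transactions balance = -((-974.3) + (-383.4)) = 1357.7
An accumulation of reserves is recorded as a debit (negative entry), so the change in the stock of reserves is the negative of that balance.
Change in official reserves = -(1357.7) = -1357.7

-1357.7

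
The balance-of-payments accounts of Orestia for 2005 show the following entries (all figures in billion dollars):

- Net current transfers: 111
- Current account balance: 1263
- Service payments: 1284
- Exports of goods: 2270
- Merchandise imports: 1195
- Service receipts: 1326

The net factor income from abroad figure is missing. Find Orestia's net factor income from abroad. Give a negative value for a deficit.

35

Current account = goods balance + services balance + net primary income + net secondary income
Sum of the known components = 1228
Net factor income from abroad = CA - (known components) = 1263 - 1228 = 35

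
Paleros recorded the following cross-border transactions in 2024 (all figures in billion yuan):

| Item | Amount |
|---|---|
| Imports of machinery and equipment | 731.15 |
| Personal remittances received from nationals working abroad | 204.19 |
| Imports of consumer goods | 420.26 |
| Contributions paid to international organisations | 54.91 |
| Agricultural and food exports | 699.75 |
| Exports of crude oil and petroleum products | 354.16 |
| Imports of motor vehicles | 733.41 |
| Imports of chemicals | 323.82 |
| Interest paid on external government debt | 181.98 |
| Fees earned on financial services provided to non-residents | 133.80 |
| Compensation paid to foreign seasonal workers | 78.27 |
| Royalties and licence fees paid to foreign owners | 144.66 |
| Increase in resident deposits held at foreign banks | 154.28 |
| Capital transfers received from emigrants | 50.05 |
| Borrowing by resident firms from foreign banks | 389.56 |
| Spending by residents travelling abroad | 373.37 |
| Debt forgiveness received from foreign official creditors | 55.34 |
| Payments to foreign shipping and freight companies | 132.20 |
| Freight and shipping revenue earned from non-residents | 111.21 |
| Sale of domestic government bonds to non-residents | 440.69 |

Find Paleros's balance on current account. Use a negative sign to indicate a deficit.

Goods: 699.75 - 323.82 - 420.26 + 354.16 - 733.41 - 731.15 = -1154.73
Services: -373.37 + 111.21 + 133.80 - 132.20 - 144.66 = -405.22
Primary income: -78.27 - 181.98 = -260.25
Secondary income: 204.19 - 54.91 = 149.28
Current account = (-1154.73) + (-405.22) + (-260.25) + 149.28 = -1670.92
(Excluded from the current account — financial account: increase in resident deposits held at foreign banks 154.28, borrowing by resident firms from foreign banks 389.56, sale of domestic government bonds to non-residents 440.69; capital account: capital transfers received from emigrants 50.05, debt forgiveness received from foreign official creditors 55.34.)

-1670.92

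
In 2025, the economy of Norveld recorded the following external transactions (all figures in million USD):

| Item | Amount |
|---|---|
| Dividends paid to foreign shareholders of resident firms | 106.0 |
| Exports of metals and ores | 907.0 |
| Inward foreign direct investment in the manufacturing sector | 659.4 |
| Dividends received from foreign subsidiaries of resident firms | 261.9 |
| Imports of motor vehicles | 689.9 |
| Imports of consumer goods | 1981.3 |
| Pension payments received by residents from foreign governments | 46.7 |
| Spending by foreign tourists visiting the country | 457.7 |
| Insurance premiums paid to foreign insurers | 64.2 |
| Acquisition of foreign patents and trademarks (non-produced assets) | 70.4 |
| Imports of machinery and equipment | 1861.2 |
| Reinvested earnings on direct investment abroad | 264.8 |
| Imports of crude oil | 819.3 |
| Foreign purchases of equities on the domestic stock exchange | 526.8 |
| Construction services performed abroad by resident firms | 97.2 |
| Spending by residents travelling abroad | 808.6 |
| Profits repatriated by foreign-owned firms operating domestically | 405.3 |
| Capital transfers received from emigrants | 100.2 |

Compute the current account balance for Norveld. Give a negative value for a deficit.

-4700.5

Goods: -819.3 - 1861.2 - 1981.3 + 907.0 - 689.9 = -4444.7
Services: -808.6 - 64.2 + 97.2 + 457.7 = -317.9
Primary income: -106.0 + 261.9 - 405.3 + 264.8 = 15.4
Secondary income: 46.7
Current account = (-4444.7) + (-317.9) + 15.4 + 46.7 = -4700.5
(Excluded from the current account — financial account: inward foreign direct investment in the manufacturing sector 659.4, foreign purchases of equities on the domestic stock exchange 526.8; capital account: acquisition of foreign patents and trademarks (non-produced assets) 70.4, capital transfers received from emigrants 100.2.)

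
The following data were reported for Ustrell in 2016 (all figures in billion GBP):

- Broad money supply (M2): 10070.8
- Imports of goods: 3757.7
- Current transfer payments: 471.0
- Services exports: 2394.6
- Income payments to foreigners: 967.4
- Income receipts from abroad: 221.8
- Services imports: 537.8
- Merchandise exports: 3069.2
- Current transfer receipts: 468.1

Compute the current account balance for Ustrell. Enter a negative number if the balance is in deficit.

419.8

Goods balance = 3069.2 - 3757.7 = -688.5
Services balance = 2394.6 - 537.8 = 1856.8
Trade balance (goods + services) = -688.5 + 1856.8 = 1168.3
Net primary income = 221.8 - 967.4 = -745.6
Net secondary income = 468.1 - 471.0 = -2.9
Current account = 1168.3 + (-745.6) + (-2.9) = 419.8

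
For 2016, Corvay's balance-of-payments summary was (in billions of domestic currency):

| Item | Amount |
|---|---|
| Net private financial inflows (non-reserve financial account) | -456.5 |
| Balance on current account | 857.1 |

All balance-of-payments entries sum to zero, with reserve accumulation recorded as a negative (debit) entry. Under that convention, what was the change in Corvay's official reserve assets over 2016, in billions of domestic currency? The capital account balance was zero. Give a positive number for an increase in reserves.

Official reserve transactions balance = -(857.1 + (-456.5)) = -400.6
An accumulation of reserves is recorded as a debit (negative entry), so the change in the stock of reserves is the negative of that balance.
Change in official reserves = -(-400.6) = 400.6

400.6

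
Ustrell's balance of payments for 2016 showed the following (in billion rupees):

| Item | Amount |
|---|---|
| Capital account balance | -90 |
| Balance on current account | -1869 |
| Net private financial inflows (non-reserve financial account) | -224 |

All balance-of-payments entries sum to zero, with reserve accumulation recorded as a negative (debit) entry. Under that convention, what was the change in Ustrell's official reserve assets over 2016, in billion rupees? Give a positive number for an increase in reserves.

-2183

Official reserve transactions balance = -((-1869) + (-90) + (-224)) = 2183
An accumulation of reserves is recorded as a debit (negative entry), so the change in the stock of reserves is the negative of that balance.
Change in official reserves = -(2183) = -2183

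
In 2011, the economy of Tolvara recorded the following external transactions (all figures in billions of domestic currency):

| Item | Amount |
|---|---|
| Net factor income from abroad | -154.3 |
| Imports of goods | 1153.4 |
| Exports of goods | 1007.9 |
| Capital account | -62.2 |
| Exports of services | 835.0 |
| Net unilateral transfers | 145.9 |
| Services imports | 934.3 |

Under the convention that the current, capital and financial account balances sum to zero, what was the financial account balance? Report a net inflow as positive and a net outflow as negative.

315.4

Goods balance = 1007.9 - 1153.4 = -145.5
Services balance = 835.0 - 934.3 = -99.3
Trade balance (goods + services) = -145.5 + (-99.3) = -244.8
Net primary income = -154.3
Net secondary income = 145.9
Current account = -244.8 + (-154.3) + 145.9 = -253.2
Financial account = -(-253.2 + (-62.2)) = 315.4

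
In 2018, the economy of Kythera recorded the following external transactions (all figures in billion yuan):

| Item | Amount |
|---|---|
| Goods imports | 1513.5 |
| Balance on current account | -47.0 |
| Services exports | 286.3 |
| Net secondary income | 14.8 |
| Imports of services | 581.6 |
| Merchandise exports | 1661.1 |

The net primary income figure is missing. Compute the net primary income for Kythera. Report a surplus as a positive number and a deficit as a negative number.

Current account = goods balance + services balance + net primary income + net secondary income
Sum of the known components = -132.9
Net primary income = CA - (known components) = -47.0 - (-132.9) = 85.9

85.9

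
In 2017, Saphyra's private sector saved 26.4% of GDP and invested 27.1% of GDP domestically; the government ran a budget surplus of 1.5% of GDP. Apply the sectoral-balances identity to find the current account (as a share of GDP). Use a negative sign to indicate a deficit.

0.8

By the sectoral-balances identity, CA = (S_private - I) + (T - G).
Private balance = 26.4 - 27.1 = -0.7
Government balance (T - G) = 1.5
CA = -0.7 + 1.5 = 0.8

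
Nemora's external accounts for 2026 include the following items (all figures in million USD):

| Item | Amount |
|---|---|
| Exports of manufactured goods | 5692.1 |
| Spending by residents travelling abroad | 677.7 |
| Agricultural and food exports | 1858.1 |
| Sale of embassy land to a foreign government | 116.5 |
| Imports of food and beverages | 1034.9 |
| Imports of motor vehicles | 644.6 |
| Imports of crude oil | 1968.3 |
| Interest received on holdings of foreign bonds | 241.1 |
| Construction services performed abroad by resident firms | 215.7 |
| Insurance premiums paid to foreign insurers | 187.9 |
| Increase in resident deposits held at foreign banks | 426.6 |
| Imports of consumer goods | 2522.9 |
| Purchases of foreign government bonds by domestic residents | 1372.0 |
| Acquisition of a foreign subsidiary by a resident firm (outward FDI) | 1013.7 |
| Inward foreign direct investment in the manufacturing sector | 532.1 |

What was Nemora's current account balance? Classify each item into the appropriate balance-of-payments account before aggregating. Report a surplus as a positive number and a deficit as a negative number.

Goods: 5692.1 - 644.6 - 1034.9 - 2522.9 + 1858.1 - 1968.3 = 1379.5
Services: -677.7 - 187.9 + 215.7 = -649.9
Primary income: 241.1
Current account = 1379.5 + (-649.9) + 241.1 = 970.7
(Excluded from the current account — capital account: sale of embassy land to a foreign government 116.5; financial account: increase in resident deposits held at foreign banks 426.6, purchases of foreign government bonds by domestic residents 1372.0, acquisition of a foreign subsidiary by a resident firm (outward FDI) 1013.7, inward foreign direct investment in the manufacturing sector 532.1.)

970.7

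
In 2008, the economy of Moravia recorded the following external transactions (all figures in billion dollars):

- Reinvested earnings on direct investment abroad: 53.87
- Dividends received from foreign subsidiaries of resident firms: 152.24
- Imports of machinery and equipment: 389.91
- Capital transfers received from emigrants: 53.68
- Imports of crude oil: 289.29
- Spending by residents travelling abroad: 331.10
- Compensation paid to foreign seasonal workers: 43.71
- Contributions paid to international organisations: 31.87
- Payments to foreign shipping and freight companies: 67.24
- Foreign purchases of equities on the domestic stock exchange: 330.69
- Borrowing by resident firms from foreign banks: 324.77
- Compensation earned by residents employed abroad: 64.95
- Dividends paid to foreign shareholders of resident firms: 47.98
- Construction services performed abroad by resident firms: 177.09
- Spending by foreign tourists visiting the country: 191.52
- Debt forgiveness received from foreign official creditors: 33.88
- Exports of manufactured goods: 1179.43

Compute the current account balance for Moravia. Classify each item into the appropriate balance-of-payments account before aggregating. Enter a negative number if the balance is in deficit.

Goods: 1179.43 - 389.91 - 289.29 = 500.23
Services: -331.10 + 177.09 - 67.24 + 191.52 = -29.73
Primary income: 152.24 + 64.95 - 47.98 + 53.87 - 43.71 = 179.37
Secondary income: -31.87
Current account = 500.23 + (-29.73) + 179.37 + (-31.87) = 618.00
(Excluded from the current account — capital account: capital transfers received from emigrants 53.68, debt forgiveness received from foreign official creditors 33.88; financial account: foreign purchases of equities on the domestic stock exchange 330.69, borrowing by resident firms from foreign banks 324.77.)

618.00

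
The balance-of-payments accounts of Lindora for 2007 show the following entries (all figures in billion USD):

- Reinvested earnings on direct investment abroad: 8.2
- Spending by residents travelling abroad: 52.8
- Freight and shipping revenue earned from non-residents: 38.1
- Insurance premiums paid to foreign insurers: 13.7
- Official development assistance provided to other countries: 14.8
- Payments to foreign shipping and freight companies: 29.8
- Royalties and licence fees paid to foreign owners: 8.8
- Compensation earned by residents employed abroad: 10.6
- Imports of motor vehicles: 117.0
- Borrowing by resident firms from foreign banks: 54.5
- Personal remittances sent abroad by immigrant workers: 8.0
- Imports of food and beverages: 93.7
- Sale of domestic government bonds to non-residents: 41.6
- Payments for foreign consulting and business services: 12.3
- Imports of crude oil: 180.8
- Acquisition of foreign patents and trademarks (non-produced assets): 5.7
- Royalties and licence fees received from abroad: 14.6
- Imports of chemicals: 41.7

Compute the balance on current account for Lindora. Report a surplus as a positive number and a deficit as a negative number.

-501.9

Goods: -41.7 - 93.7 - 180.8 - 117.0 = -433.2
Services: -29.8 + 14.6 + 38.1 - 8.8 - 13.7 - 12.3 - 52.8 = -64.7
Primary income: 8.2 + 10.6 = 18.8
Secondary income: -14.8 - 8.0 = -22.8
Current account = (-433.2) + (-64.7) + 18.8 + (-22.8) = -501.9
(Excluded from the current account — financial account: borrowing by resident firms from foreign banks 54.5, sale of domestic government bonds to non-residents 41.6; capital account: acquisition of foreign patents and trademarks (non-produced assets) 5.7.)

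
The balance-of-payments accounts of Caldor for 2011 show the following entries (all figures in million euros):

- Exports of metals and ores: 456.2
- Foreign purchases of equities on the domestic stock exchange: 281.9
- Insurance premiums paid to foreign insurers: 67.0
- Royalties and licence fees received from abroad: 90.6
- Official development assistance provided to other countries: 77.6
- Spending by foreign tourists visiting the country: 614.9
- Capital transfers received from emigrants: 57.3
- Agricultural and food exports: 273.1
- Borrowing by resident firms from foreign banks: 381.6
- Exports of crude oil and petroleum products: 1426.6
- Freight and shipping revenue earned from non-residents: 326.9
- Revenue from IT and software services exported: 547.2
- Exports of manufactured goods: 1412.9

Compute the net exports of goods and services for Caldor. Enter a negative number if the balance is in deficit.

5081.4

Goods: 273.1 + 1412.9 + 1426.6 + 456.2 = 3568.8
Services: 326.9 + 547.2 + 90.6 - 67.0 + 614.9 = 1512.6
Trade balance = 3568.8 + 1512.6 = 5081.4
(Excluded from the trade balance — financial account: foreign purchases of equities on the domestic stock exchange 281.9, borrowing by resident firms from foreign banks 381.6; secondary income: official development assistance provided to other countries 77.6; capital account: capital transfers received from emigrants 57.3.)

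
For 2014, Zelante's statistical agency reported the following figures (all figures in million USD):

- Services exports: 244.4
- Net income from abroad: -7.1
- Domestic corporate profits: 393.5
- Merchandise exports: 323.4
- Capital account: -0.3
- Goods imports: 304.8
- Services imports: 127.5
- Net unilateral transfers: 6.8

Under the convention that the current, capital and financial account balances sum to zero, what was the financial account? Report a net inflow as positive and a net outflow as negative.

Goods balance = 323.4 - 304.8 = 18.6
Services balance = 244.4 - 127.5 = 116.9
Trade balance (goods + services) = 18.6 + 116.9 = 135.5
Net primary income = -7.1
Net secondary income = 6.8
Current account = 135.5 + (-7.1) + 6.8 = 135.2
Financial account = -(135.2 + (-0.3)) = -134.9

-134.9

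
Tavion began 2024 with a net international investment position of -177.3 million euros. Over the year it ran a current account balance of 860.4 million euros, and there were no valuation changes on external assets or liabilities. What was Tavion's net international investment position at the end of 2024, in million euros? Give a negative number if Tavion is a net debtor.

With no valuation effects, change in NIIP = current account = 860.4
End-of-year NIIP = -177.3 + 860.4 = 683.1

683.1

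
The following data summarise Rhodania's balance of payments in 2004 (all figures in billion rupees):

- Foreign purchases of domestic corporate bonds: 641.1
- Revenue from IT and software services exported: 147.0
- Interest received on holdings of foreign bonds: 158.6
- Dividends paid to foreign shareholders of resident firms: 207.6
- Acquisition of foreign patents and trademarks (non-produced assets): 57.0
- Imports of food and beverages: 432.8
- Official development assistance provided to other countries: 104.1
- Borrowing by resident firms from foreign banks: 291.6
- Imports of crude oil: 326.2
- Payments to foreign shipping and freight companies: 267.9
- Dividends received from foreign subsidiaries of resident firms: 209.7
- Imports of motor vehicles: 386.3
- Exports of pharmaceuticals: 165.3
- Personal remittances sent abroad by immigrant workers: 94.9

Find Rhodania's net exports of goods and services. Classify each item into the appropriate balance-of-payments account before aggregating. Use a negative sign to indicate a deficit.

Goods: -432.8 - 326.2 + 165.3 - 386.3 = -980.0
Services: -267.9 + 147.0 = -120.9
Trade balance = -980.0 + (-120.9) = -1100.9
(Excluded from the trade balance — financial account: foreign purchases of domestic corporate bonds 641.1, borrowing by resident firms from foreign banks 291.6; primary income: interest received on holdings of foreign bonds 158.6, dividends paid to foreign shareholders of resident firms 207.6, dividends received from foreign subsidiaries of resident firms 209.7; capital account: acquisition of foreign patents and trademarks (non-produced assets) 57.0; secondary income: official development assistance provided to other countries 104.1, personal remittances sent abroad by immigrant workers 94.9.)

-1100.9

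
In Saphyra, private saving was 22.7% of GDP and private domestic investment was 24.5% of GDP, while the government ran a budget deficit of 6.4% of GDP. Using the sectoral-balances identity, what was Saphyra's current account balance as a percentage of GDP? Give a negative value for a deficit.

-8.2

By the sectoral-balances identity, CA = (S_private - I) + (T - G).
Private balance = 22.7 - 24.5 = -1.8
Government balance (T - G) = -6.4
CA = -1.8 + (-6.4) = -8.2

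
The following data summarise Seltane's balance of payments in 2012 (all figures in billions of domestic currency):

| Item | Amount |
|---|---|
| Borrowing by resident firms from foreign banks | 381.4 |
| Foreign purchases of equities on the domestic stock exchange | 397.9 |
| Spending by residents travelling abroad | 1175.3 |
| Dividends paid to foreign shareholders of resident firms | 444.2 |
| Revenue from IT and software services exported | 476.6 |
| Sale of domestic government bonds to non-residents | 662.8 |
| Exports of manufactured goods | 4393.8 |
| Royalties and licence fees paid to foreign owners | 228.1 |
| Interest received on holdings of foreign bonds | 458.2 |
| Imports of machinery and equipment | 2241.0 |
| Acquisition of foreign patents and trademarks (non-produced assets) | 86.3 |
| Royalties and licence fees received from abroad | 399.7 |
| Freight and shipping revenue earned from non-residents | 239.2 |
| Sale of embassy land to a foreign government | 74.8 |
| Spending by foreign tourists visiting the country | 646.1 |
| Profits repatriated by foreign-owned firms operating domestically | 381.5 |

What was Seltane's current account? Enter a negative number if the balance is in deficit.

2143.5

Goods: -2241.0 + 4393.8 = 2152.8
Services: 646.1 + 239.2 + 399.7 - 228.1 - 1175.3 + 476.6 = 358.2
Primary income: -444.2 + 458.2 - 381.5 = -367.5
Current account = 2152.8 + 358.2 + (-367.5) = 2143.5
(Excluded from the current account — financial account: borrowing by resident firms from foreign banks 381.4, foreign purchases of equities on the domestic stock exchange 397.9, sale of domestic government bonds to non-residents 662.8; capital account: acquisition of foreign patents and trademarks (non-produced assets) 86.3, sale of embassy land to a foreign government 74.8.)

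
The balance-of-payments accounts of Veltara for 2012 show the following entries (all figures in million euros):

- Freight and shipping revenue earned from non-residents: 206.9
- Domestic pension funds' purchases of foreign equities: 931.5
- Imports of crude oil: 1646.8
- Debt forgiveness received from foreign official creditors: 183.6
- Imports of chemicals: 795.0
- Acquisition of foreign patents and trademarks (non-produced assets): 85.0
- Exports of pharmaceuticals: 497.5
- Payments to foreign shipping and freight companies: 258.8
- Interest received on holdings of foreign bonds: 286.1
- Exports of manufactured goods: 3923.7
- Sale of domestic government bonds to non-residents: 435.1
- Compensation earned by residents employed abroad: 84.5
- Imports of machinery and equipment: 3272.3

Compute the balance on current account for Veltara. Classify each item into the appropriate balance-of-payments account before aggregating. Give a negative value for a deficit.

Goods: 3923.7 - 1646.8 - 795.0 - 3272.3 + 497.5 = -1292.9
Services: 206.9 - 258.8 = -51.9
Primary income: 84.5 + 286.1 = 370.6
Current account = (-1292.9) + (-51.9) + 370.6 = -974.2
(Excluded from the current account — financial account: domestic pension funds' purchases of foreign equities 931.5, sale of domestic government bonds to non-residents 435.1; capital account: debt forgiveness received from foreign official creditors 183.6, acquisition of foreign patents and trademarks (non-produced assets) 85.0.)

-974.2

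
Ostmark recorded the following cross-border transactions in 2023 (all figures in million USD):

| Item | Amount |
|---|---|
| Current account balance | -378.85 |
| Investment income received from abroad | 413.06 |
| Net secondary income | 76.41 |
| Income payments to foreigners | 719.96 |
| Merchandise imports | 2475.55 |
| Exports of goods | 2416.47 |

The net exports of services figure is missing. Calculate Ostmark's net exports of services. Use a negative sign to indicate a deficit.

-89.28

Current account = goods balance + services balance + net primary income + net secondary income
Sum of the known components = -289.57
Net exports of services = CA - (known components) = -378.85 - (-289.57) = -89.28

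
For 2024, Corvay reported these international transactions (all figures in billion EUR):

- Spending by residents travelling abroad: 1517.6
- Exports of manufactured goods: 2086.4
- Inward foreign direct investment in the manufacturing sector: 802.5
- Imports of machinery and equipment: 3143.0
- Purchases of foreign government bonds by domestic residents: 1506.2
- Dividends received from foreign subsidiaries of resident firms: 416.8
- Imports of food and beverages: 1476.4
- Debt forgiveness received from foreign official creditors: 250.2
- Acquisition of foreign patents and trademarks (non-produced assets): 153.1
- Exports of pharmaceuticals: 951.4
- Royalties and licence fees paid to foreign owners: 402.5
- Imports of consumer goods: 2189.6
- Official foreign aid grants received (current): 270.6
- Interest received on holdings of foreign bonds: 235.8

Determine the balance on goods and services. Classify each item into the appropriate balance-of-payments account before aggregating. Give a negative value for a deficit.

-5691.3

Goods: -3143.0 + 2086.4 + 951.4 - 1476.4 - 2189.6 = -3771.2
Services: -1517.6 - 402.5 = -1920.1
Trade balance = -3771.2 + (-1920.1) = -5691.3
(Excluded from the trade balance — financial account: inward foreign direct investment in the manufacturing sector 802.5, purchases of foreign government bonds by domestic residents 1506.2; primary income: dividends received from foreign subsidiaries of resident firms 416.8, interest received on holdings of foreign bonds 235.8; capital account: debt forgiveness received from foreign official creditors 250.2, acquisition of foreign patents and trademarks (non-produced assets) 153.1; secondary income: official foreign aid grants received (current) 270.6.)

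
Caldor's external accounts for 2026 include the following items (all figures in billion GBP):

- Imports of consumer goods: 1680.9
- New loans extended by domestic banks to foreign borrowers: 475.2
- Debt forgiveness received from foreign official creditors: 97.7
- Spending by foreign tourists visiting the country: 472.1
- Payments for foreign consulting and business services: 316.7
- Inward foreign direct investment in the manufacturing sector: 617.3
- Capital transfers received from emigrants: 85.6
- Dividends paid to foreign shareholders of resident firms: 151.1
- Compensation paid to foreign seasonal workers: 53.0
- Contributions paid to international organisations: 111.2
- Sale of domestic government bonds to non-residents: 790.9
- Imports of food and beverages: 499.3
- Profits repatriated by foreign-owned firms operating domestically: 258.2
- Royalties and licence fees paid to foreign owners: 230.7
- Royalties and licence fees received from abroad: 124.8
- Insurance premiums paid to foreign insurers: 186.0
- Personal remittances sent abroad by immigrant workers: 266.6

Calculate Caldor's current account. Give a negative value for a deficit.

-3156.8

Goods: -499.3 - 1680.9 = -2180.2
Services: -230.7 + 472.1 + 124.8 - 186.0 - 316.7 = -136.5
Primary income: -53.0 - 151.1 - 258.2 = -462.3
Secondary income: -111.2 - 266.6 = -377.8
Current account = (-2180.2) + (-136.5) + (-462.3) + (-377.8) = -3156.8
(Excluded from the current account — financial account: new loans extended by domestic banks to foreign borrowers 475.2, inward foreign direct investment in the manufacturing sector 617.3, sale of domestic government bonds to non-residents 790.9; capital account: debt forgiveness received from foreign official creditors 97.7, capital transfers received from emigrants 85.6.)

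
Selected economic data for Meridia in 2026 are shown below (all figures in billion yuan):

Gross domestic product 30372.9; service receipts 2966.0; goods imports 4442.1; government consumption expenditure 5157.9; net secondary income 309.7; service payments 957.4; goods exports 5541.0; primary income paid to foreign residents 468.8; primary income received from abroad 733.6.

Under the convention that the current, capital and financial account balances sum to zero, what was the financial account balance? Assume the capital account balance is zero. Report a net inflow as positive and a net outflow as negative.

Goods balance = 5541.0 - 4442.1 = 1098.9
Services balance = 2966.0 - 957.4 = 2008.6
Trade balance (goods + services) = 1098.9 + 2008.6 = 3107.5
Net primary income = 733.6 - 468.8 = 264.8
Net secondary income = 309.7
Current account = 3107.5 + 264.8 + 309.7 = 3682.0
Financial account = -(3682.0) = -3682.0

-3682.0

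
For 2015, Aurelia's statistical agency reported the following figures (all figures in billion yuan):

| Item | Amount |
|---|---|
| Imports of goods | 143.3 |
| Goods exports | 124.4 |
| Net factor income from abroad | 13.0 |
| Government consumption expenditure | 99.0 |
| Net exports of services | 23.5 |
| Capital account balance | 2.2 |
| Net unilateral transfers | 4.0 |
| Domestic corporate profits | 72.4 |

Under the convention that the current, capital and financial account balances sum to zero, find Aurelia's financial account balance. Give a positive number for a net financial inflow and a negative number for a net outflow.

-23.8

Goods balance = 124.4 - 143.3 = -18.9
Services balance = 23.5
Trade balance (goods + services) = -18.9 + 23.5 = 4.6
Net primary income = 13.0
Net secondary income = 4.0
Current account = 4.6 + 13.0 + 4.0 = 21.6
Financial account = -(21.6 + 2.2) = -23.8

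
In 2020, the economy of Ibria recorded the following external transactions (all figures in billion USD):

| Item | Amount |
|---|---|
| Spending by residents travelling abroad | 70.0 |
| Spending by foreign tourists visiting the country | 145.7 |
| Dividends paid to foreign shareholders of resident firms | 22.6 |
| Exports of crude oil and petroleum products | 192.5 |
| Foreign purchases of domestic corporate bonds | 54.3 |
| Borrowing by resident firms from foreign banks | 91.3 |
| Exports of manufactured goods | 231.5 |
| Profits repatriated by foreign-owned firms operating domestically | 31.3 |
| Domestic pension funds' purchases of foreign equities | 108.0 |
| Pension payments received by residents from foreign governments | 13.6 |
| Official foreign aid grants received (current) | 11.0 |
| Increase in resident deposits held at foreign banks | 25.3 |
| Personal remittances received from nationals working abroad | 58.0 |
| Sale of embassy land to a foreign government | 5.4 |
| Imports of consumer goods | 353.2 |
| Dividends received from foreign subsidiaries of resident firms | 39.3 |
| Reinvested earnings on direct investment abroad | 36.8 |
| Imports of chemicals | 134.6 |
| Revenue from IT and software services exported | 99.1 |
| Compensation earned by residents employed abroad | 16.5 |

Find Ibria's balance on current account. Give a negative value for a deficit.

Goods: 192.5 - 353.2 - 134.6 + 231.5 = -63.8
Services: -70.0 + 99.1 + 145.7 = 174.8
Primary income: 36.8 - 22.6 + 39.3 + 16.5 - 31.3 = 38.7
Secondary income: 58.0 + 11.0 + 13.6 = 82.6
Current account = (-63.8) + 174.8 + 38.7 + 82.6 = 232.3
(Excluded from the current account — financial account: foreign purchases of domestic corporate bonds 54.3, borrowing by resident firms from foreign banks 91.3, domestic pension funds' purchases of foreign equities 108.0, increase in resident deposits held at foreign banks 25.3; capital account: sale of embassy land to a foreign government 5.4.)

232.3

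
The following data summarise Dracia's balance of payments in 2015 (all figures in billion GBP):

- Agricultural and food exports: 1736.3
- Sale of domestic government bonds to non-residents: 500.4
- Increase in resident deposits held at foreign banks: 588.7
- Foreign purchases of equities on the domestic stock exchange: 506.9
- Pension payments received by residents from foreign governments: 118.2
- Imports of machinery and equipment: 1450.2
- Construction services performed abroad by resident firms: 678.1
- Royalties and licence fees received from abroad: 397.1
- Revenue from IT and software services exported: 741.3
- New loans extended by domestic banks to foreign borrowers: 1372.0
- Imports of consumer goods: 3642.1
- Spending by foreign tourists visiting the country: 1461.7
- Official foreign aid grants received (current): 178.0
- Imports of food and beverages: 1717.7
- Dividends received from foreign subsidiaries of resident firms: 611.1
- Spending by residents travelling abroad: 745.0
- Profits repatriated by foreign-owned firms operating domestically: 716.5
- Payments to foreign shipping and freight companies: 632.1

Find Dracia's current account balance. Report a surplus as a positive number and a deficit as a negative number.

-2981.8

Goods: -1450.2 - 1717.7 - 3642.1 + 1736.3 = -5073.7
Services: -745.0 + 741.3 + 1461.7 + 678.1 + 397.1 - 632.1 = 1901.1
Primary income: -716.5 + 611.1 = -105.4
Secondary income: 178.0 + 118.2 = 296.2
Current account = (-5073.7) + 1901.1 + (-105.4) + 296.2 = -2981.8
(Excluded from the current account — financial account: sale of domestic government bonds to non-residents 500.4, increase in resident deposits held at foreign banks 588.7, foreign purchases of equities on the domestic stock exchange 506.9, new loans extended by domestic banks to foreign borrowers 1372.0.)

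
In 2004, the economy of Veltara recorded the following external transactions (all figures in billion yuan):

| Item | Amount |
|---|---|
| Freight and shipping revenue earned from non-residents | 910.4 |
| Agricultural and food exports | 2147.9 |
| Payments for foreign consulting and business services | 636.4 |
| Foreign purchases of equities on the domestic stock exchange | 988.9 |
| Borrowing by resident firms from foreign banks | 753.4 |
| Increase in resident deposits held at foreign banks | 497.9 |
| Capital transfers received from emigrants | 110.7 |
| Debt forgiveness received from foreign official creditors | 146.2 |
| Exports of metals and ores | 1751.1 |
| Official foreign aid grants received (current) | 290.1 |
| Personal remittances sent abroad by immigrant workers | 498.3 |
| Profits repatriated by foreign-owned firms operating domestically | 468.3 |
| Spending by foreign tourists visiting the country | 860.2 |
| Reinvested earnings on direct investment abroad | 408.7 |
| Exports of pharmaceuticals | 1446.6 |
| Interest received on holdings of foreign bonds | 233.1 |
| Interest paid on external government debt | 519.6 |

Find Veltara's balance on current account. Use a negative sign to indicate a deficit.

Goods: 1446.6 + 2147.9 + 1751.1 = 5345.6
Services: -636.4 + 860.2 + 910.4 = 1134.2
Primary income: 408.7 - 468.3 + 233.1 - 519.6 = -346.1
Secondary income: -498.3 + 290.1 = -208.2
Current account = 5345.6 + 1134.2 + (-346.1) + (-208.2) = 5925.5
(Excluded from the current account — financial account: foreign purchases of equities on the domestic stock exchange 988.9, borrowing by resident firms from foreign banks 753.4, increase in resident deposits held at foreign banks 497.9; capital account: capital transfers received from emigrants 110.7, debt forgiveness received from foreign official creditors 146.2.)

5925.5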